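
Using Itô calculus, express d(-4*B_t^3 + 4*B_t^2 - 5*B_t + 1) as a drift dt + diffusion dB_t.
d(-4*B_t^3 + 4*B_t^2 - 5*B_t + 1) = (4 - 12*B_t) dt + (-12*B_t^2 + 8*B_t - 5) dB_t

Itô's formula for f(B_t) gives d f(B_t) = f'(B_t) dB_t + (1/2) f''(B_t) dt. Compute derivatives of f(x) = -4*x^3 + 4*x^2 - 5*x + 1:
  f'(x)  = -12*x^2 + 8*x - 5
  f''(x) = 8 - 24*x
Substitute x = B_t and multiply the f'' term by 1/2:
  drift     = (1/2) * (8 - 24*x) evaluated at B_t = 4 - 12*B_t
  diffusion = (-12*x^2 + 8*x - 5) evaluated at B_t = -12*B_t^2 + 8*B_t - 5
Therefore d(-4*B_t^3 + 4*B_t^2 - 5*B_t + 1) = (4 - 12*B_t) dt + (-12*B_t^2 + 8*B_t - 5) dB_t.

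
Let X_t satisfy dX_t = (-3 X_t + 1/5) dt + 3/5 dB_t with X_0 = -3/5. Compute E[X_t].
E[X_t] = 1/15 - 2*exp(-3*t)/3

Taking expectations and using E[dB_t] = 0, the mean m(t) = E[X_t] satisfies the ODE m'(t) = a m(t) + b with m(0) = x_0. With a = -3, b = 1/5, x_0 = -3/5, the solution is
  m(t) = x_0 * exp(a t) + (b/a) * (exp(a t) - 1)
       = (-3/5) * exp((-3) t) + ((1/5)/(-3)) * (exp((-3) t) - 1)
       = 1/15 - 2*exp(-3*t)/3.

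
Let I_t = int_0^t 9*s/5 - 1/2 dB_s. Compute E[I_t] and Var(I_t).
E[I_t] = 0; Var(I_t) = t*(108*t^2 - 90*t + 25)/100

The Itô integral of a deterministic integrand f(s) has mean 0 because each increment f(s) * (B_{s+ds} - B_s) has mean 0. By the Itô isometry:
  Var( int_0^t f(s) dB_s ) = E[ (int_0^t f(s) dB_s)^2 ] = int_0^t f(s)^2 ds.
Here f(s) = 9*s/5 - 1/2, so f(s)^2 = (18*s - 5)^2/100. Integrate:
  int_0^t ((18*s - 5)^2/100) ds = t*(108*t^2 - 90*t + 25)/100.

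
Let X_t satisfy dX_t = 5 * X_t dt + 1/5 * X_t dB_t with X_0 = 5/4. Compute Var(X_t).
Var(X_t) = 25*(exp(t/25) - 1)*exp(10*t)/16

For GBM dX = mu X dt + sigma X dB with X_0 = x_0, apply Itô to Y = log X: dY = (mu - sigma^2/2) dt + sigma dB, so Y_t = log(x_0) + (mu - sigma^2/2) t + sigma B_t and hence X_t = x_0 * exp((mu - sigma^2/2) t + sigma B_t).
With mu = 5, sigma = 1/5, x_0 = 5/4, this gives:
  X_t = 5/4 * exp((249/50) * t + (1/5) * B_t).
Since sigma*B_t ~ Normal(0, sigma^2 t), E[exp(sigma*B_t)] = exp(sigma^2 t / 2); so E[X_t] = x_0 * exp((mu - sigma^2/2) t) * exp(sigma^2 t / 2) = x_0 * exp(mu t) = 5*exp(5*t)/4.
Var(X_t) = E[X_t^2] - (E[X_t])^2 = x_0^2 * exp(2 mu t) * (exp(sigma^2 t) - 1) = 25*(exp(t/25) - 1)*exp(10*t)/16.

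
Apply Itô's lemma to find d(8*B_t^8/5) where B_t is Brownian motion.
d(8*B_t^8/5) = (224*B_t^6/5) dt + (64*B_t^7/5) dB_t

Itô's formula for f(B_t) gives d f(B_t) = f'(B_t) dB_t + (1/2) f''(B_t) dt. Compute derivatives of f(x) = 8*x^8/5:
  f'(x)  = 64*x^7/5
  f''(x) = 448*x^6/5
Substitute x = B_t and multiply the f'' term by 1/2:
  drift     = (1/2) * (448*x^6/5) evaluated at B_t = 224*B_t^6/5
  diffusion = (64*x^7/5) evaluated at B_t = 64*B_t^7/5
Therefore d(8*B_t^8/5) = (224*B_t^6/5) dt + (64*B_t^7/5) dB_t.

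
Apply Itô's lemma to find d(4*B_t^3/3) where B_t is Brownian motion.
d(4*B_t^3/3) = (4*B_t) dt + (4*B_t^2) dB_t

Itô's formula for f(B_t) gives d f(B_t) = f'(B_t) dB_t + (1/2) f''(B_t) dt. Compute derivatives of f(x) = 4*x^3/3:
  f'(x)  = 4*x^2
  f''(x) = 8*x
Substitute x = B_t and multiply the f'' term by 1/2:
  drift     = (1/2) * (8*x) evaluated at B_t = 4*B_t
  diffusion = (4*x^2) evaluated at B_t = 4*B_t^2
Therefore d(4*B_t^3/3) = (4*B_t) dt + (4*B_t^2) dB_t.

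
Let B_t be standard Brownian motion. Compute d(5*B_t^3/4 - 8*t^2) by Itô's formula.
d(5*B_t^3/4 - 8*t^2) = (15*B_t/4 - 16*t) dt + (15*B_t^2/4) dB_t

Itô's formula for f(t, x): d f(t, B_t) = (f_t + (1/2) f_xx) dt + f_x dB_t. Compute partials of f(t, x) = -8*t^2 + 5*x^3/4:
  f_t(t,x)  = -16*t
  f_x(t,x)  = 15*x^2/4
  f_xx(t,x) = 15*x/2
Assemble drift = f_t + (1/2) f_xx = -16*t + 15*x/4 and diffusion = f_x = 15*x^2/4. Substituting x = B_t:
  d(5*B_t^3/4 - 8*t^2) = (15*B_t/4 - 16*t) dt + (15*B_t^2/4) dB_t.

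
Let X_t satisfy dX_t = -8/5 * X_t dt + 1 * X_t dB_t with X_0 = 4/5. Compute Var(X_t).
Var(X_t) = (16*exp(t) - 16)*exp(-16*t/5)/25

For GBM dX = mu X dt + sigma X dB with X_0 = x_0, apply Itô to Y = log X: dY = (mu - sigma^2/2) dt + sigma dB, so Y_t = log(x_0) + (mu - sigma^2/2) t + sigma B_t and hence X_t = x_0 * exp((mu - sigma^2/2) t + sigma B_t).
With mu = -8/5, sigma = 1, x_0 = 4/5, this gives:
  X_t = 4/5 * exp((-21/10) * t + (1) * B_t).
Since sigma*B_t ~ Normal(0, sigma^2 t), E[exp(sigma*B_t)] = exp(sigma^2 t / 2); so E[X_t] = x_0 * exp((mu - sigma^2/2) t) * exp(sigma^2 t / 2) = x_0 * exp(mu t) = 4*exp(-8*t/5)/5.
Var(X_t) = E[X_t^2] - (E[X_t])^2 = x_0^2 * exp(2 mu t) * (exp(sigma^2 t) - 1) = (16*exp(t) - 16)*exp(-16*t/5)/25.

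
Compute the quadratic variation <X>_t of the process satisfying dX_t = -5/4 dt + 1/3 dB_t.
<X>_t = t/9

For an Itô process dX_t = a(t) dt + b(t) dB_t, the quadratic variation is <X>_t = int_0^t b(s)^2 ds (the drift term does not contribute). Here b(s) = 1/3, so
  b(s)^2 = 1/9.
Integrating from 0 to t:
  <X>_t = int_0^t (1/9) ds = t/9.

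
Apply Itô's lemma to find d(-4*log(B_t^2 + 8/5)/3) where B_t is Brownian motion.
d(-4*log(B_t^2 + 8/5)/3) = (20*(5*B_t^2 - 8)/(3*(5*B_t^2 + 8)^2)) dt + (-40*B_t/(15*B_t^2 + 24)) dB_t

Itô's formula for f(B_t) gives d f(B_t) = f'(B_t) dB_t + (1/2) f''(B_t) dt. Compute derivatives of f(x) = -4*log(x^2 + 8/5)/3:
  f'(x)  = -40*x/(15*x^2 + 24)
  f''(x) = 40*(5*x^2 - 8)/(3*(5*x^2 + 8)^2)
Substitute x = B_t and multiply the f'' term by 1/2:
  drift     = (1/2) * (40*(5*x^2 - 8)/(3*(5*x^2 + 8)^2)) evaluated at B_t = 20*(5*B_t^2 - 8)/(3*(5*B_t^2 + 8)^2)
  diffusion = (-40*x/(15*x^2 + 24)) evaluated at B_t = -40*B_t/(15*B_t^2 + 24)
Therefore d(-4*log(B_t^2 + 8/5)/3) = (20*(5*B_t^2 - 8)/(3*(5*B_t^2 + 8)^2)) dt + (-40*B_t/(15*B_t^2 + 24)) dB_t.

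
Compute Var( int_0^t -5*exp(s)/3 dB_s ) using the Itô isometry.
Var = 25*exp(2*t)/18 - 25/18

The Itô integral of a deterministic integrand f(s) has mean 0 because each increment f(s) * (B_{s+ds} - B_s) has mean 0. By the Itô isometry:
  Var( int_0^t f(s) dB_s ) = E[ (int_0^t f(s) dB_s)^2 ] = int_0^t f(s)^2 ds.
Here f(s) = -5*exp(s)/3, so f(s)^2 = 25*exp(2*s)/9. Integrate:
  int_0^t (25*exp(2*s)/9) ds = 25*exp(2*t)/18 - 25/18.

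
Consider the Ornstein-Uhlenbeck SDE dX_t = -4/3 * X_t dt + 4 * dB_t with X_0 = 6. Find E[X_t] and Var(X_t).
E[X_t] = 6*exp(-4*t/3); Var(X_t) = 6 - 6*exp(-8*t/3)

The OU SDE dX = -theta X dt + sigma dB admits the integrating factor exp(theta t): d(exp(theta t) X_t) = sigma exp(theta t) dB_t. Integrating from 0 to t:
  X_t = x_0 * exp(-theta t) + sigma * int_0^t exp(-theta (t-s)) dB_s.
The Itô integral has mean 0 and (by the Itô isometry) variance sigma^2 * int_0^t exp(-2 theta (t - s)) ds = sigma^2 * (1 - exp(-2 theta t)) / (2 theta).
With theta = 4/3, sigma = 4, x_0 = 6:
  E[X_t] = 6 * exp(-4/3 t) = 6*exp(-4*t/3)
  Var(X_t) = (4)^2 * (1 - exp(-2*4/3 t)) / (2 * 4/3) = 6 - 6*exp(-8*t/3).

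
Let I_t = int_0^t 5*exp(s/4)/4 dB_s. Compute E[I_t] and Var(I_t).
E[I_t] = 0; Var(I_t) = 25*exp(t/2)/8 - 25/8

The Itô integral of a deterministic integrand f(s) has mean 0 because each increment f(s) * (B_{s+ds} - B_s) has mean 0. By the Itô isometry:
  Var( int_0^t f(s) dB_s ) = E[ (int_0^t f(s) dB_s)^2 ] = int_0^t f(s)^2 ds.
Here f(s) = 5*exp(s/4)/4, so f(s)^2 = 25*exp(s/2)/16. Integrate:
  int_0^t (25*exp(s/2)/16) ds = 25*exp(t/2)/8 - 25/8.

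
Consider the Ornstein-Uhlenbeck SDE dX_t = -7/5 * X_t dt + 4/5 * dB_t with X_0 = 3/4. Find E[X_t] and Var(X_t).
E[X_t] = 3*exp(-7*t/5)/4; Var(X_t) = 8/35 - 8*exp(-14*t/5)/35

The OU SDE dX = -theta X dt + sigma dB admits the integrating factor exp(theta t): d(exp(theta t) X_t) = sigma exp(theta t) dB_t. Integrating from 0 to t:
  X_t = x_0 * exp(-theta t) + sigma * int_0^t exp(-theta (t-s)) dB_s.
The Itô integral has mean 0 and (by the Itô isometry) variance sigma^2 * int_0^t exp(-2 theta (t - s)) ds = sigma^2 * (1 - exp(-2 theta t)) / (2 theta).
With theta = 7/5, sigma = 4/5, x_0 = 3/4:
  E[X_t] = 3/4 * exp(-7/5 t) = 3*exp(-7*t/5)/4
  Var(X_t) = (4/5)^2 * (1 - exp(-2*7/5 t)) / (2 * 7/5) = 8/35 - 8*exp(-14*t/5)/35.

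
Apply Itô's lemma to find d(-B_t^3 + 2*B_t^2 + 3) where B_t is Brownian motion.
d(-B_t^3 + 2*B_t^2 + 3) = (2 - 3*B_t) dt + (B_t*(4 - 3*B_t)) dB_t

Itô's formula for f(B_t) gives d f(B_t) = f'(B_t) dB_t + (1/2) f''(B_t) dt. Compute derivatives of f(x) = -x^3 + 2*x^2 + 3:
  f'(x)  = x*(4 - 3*x)
  f''(x) = 4 - 6*x
Substitute x = B_t and multiply the f'' term by 1/2:
  drift     = (1/2) * (4 - 6*x) evaluated at B_t = 2 - 3*B_t
  diffusion = (x*(4 - 3*x)) evaluated at B_t = B_t*(4 - 3*B_t)
Therefore d(-B_t^3 + 2*B_t^2 + 3) = (2 - 3*B_t) dt + (B_t*(4 - 3*B_t)) dB_t.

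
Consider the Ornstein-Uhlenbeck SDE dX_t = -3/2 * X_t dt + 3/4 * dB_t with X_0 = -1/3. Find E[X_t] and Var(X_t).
E[X_t] = -exp(-3*t/2)/3; Var(X_t) = 3/16 - 3*exp(-3*t)/16

The OU SDE dX = -theta X dt + sigma dB admits the integrating factor exp(theta t): d(exp(theta t) X_t) = sigma exp(theta t) dB_t. Integrating from 0 to t:
  X_t = x_0 * exp(-theta t) + sigma * int_0^t exp(-theta (t-s)) dB_s.
The Itô integral has mean 0 and (by the Itô isometry) variance sigma^2 * int_0^t exp(-2 theta (t - s)) ds = sigma^2 * (1 - exp(-2 theta t)) / (2 theta).
With theta = 3/2, sigma = 3/4, x_0 = -1/3:
  E[X_t] = -1/3 * exp(-3/2 t) = -exp(-3*t/2)/3
  Var(X_t) = (3/4)^2 * (1 - exp(-2*3/2 t)) / (2 * 3/2) = 3/16 - 3*exp(-3*t)/16.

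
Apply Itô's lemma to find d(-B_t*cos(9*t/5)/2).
d(-B_t*cos(9*t/5)/2) = (9*B_t*sin(9*t/5)/10) dt + (-cos(9*t/5)/2) dB_t

Itô's formula for f(t, x): d f(t, B_t) = (f_t + (1/2) f_xx) dt + f_x dB_t. Compute partials of f(t, x) = -x*cos(9*t/5)/2:
  f_t(t,x)  = 9*x*sin(9*t/5)/10
  f_x(t,x)  = -cos(9*t/5)/2
  f_xx(t,x) = 0
Assemble drift = f_t + (1/2) f_xx = 9*x*sin(9*t/5)/10 and diffusion = f_x = -cos(9*t/5)/2. Substituting x = B_t:
  d(-B_t*cos(9*t/5)/2) = (9*B_t*sin(9*t/5)/10) dt + (-cos(9*t/5)/2) dB_t.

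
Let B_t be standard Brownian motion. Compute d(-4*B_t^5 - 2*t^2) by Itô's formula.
d(-4*B_t^5 - 2*t^2) = (-40*B_t^3 - 4*t) dt + (-20*B_t^4) dB_t

Itô's formula for f(t, x): d f(t, B_t) = (f_t + (1/2) f_xx) dt + f_x dB_t. Compute partials of f(t, x) = -2*t^2 - 4*x^5:
  f_t(t,x)  = -4*t
  f_x(t,x)  = -20*x^4
  f_xx(t,x) = -80*x^3
Assemble drift = f_t + (1/2) f_xx = -4*t - 40*x^3 and diffusion = f_x = -20*x^4. Substituting x = B_t:
  d(-4*B_t^5 - 2*t^2) = (-40*B_t^3 - 4*t) dt + (-20*B_t^4) dB_t.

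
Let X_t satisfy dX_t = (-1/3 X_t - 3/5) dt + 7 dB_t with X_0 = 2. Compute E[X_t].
E[X_t] = -9/5 + 19*exp(-t/3)/5

Taking expectations and using E[dB_t] = 0, the mean m(t) = E[X_t] satisfies the ODE m'(t) = a m(t) + b with m(0) = x_0. With a = -1/3, b = -3/5, x_0 = 2, the solution is
  m(t) = x_0 * exp(a t) + (b/a) * (exp(a t) - 1)
       = 2 * exp((-1/3) t) + ((-3/5)/(-1/3)) * (exp((-1/3) t) - 1)
       = -9/5 + 19*exp(-t/3)/5.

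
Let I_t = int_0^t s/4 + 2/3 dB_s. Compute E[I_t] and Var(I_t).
E[I_t] = 0; Var(I_t) = t*(3*t^2 + 24*t + 64)/144

The Itô integral of a deterministic integrand f(s) has mean 0 because each increment f(s) * (B_{s+ds} - B_s) has mean 0. By the Itô isometry:
  Var( int_0^t f(s) dB_s ) = E[ (int_0^t f(s) dB_s)^2 ] = int_0^t f(s)^2 ds.
Here f(s) = s/4 + 2/3, so f(s)^2 = (3*s + 8)^2/144. Integrate:
  int_0^t ((3*s + 8)^2/144) ds = t*(3*t^2 + 24*t + 64)/144.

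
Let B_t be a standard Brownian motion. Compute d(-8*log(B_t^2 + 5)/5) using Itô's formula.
d(-8*log(B_t^2 + 5)/5) = (8*(B_t^2 - 5)/(5*(B_t^2 + 5)^2)) dt + (-16*B_t/(5*B_t^2 + 25)) dB_t

Itô's formula for f(B_t) gives d f(B_t) = f'(B_t) dB_t + (1/2) f''(B_t) dt. Compute derivatives of f(x) = -8*log(x^2 + 5)/5:
  f'(x)  = -16*x/(5*x^2 + 25)
  f''(x) = 16*(x^2 - 5)/(5*(x^2 + 5)^2)
Substitute x = B_t and multiply the f'' term by 1/2:
  drift     = (1/2) * (16*(x^2 - 5)/(5*(x^2 + 5)^2)) evaluated at B_t = 8*(B_t^2 - 5)/(5*(B_t^2 + 5)^2)
  diffusion = (-16*x/(5*x^2 + 25)) evaluated at B_t = -16*B_t/(5*B_t^2 + 25)
Therefore d(-8*log(B_t^2 + 5)/5) = (8*(B_t^2 - 5)/(5*(B_t^2 + 5)^2)) dt + (-16*B_t/(5*B_t^2 + 25)) dB_t.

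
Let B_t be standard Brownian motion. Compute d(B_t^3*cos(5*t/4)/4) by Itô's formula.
d(B_t^3*cos(5*t/4)/4) = (B_t*(-5*B_t^2*sin(5*t/4) + 12*cos(5*t/4))/16) dt + (3*B_t^2*cos(5*t/4)/4) dB_t

Itô's formula for f(t, x): d f(t, B_t) = (f_t + (1/2) f_xx) dt + f_x dB_t. Compute partials of f(t, x) = x^3*cos(5*t/4)/4:
  f_t(t,x)  = -5*x^3*sin(5*t/4)/16
  f_x(t,x)  = 3*x^2*cos(5*t/4)/4
  f_xx(t,x) = 3*x*cos(5*t/4)/2
Assemble drift = f_t + (1/2) f_xx = x*(-5*x^2*sin(5*t/4) + 12*cos(5*t/4))/16 and diffusion = f_x = 3*x^2*cos(5*t/4)/4. Substituting x = B_t:
  d(B_t^3*cos(5*t/4)/4) = (B_t*(-5*B_t^2*sin(5*t/4) + 12*cos(5*t/4))/16) dt + (3*B_t^2*cos(5*t/4)/4) dB_t.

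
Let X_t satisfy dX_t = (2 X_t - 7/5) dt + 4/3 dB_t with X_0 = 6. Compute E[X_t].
E[X_t] = 53*exp(2*t)/10 + 7/10

Taking expectations and using E[dB_t] = 0, the mean m(t) = E[X_t] satisfies the ODE m'(t) = a m(t) + b with m(0) = x_0. With a = 2, b = -7/5, x_0 = 6, the solution is
  m(t) = x_0 * exp(a t) + (b/a) * (exp(a t) - 1)
       = 6 * exp(2 t) + ((-7/5)/2) * (exp(2 t) - 1)
       = 53*exp(2*t)/10 + 7/10.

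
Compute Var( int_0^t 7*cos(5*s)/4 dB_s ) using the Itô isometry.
Var = 49*t/32 + 49*sin(10*t)/320

The Itô integral of a deterministic integrand f(s) has mean 0 because each increment f(s) * (B_{s+ds} - B_s) has mean 0. By the Itô isometry:
  Var( int_0^t f(s) dB_s ) = E[ (int_0^t f(s) dB_s)^2 ] = int_0^t f(s)^2 ds.
Here f(s) = 7*cos(5*s)/4, so f(s)^2 = 49*cos(5*s)^2/16. Integrate:
  int_0^t (49*cos(5*s)^2/16) ds = 49*t/32 + 49*sin(10*t)/320.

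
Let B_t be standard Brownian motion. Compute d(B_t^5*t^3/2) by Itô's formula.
d(B_t^5*t^3/2) = (B_t^3*t^2*(3*B_t^2 + 10*t)/2) dt + (5*B_t^4*t^3/2) dB_t

Itô's formula for f(t, x): d f(t, B_t) = (f_t + (1/2) f_xx) dt + f_x dB_t. Compute partials of f(t, x) = t^3*x^5/2:
  f_t(t,x)  = 3*t^2*x^5/2
  f_x(t,x)  = 5*t^3*x^4/2
  f_xx(t,x) = 10*t^3*x^3
Assemble drift = f_t + (1/2) f_xx = t^2*x^3*(10*t + 3*x^2)/2 and diffusion = f_x = 5*t^3*x^4/2. Substituting x = B_t:
  d(B_t^5*t^3/2) = (B_t^3*t^2*(3*B_t^2 + 10*t)/2) dt + (5*B_t^4*t^3/2) dB_t.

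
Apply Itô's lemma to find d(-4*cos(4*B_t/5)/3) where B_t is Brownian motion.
d(-4*cos(4*B_t/5)/3) = (32*cos(4*B_t/5)/75) dt + (16*sin(4*B_t/5)/15) dB_t

Itô's formula for f(B_t) gives d f(B_t) = f'(B_t) dB_t + (1/2) f''(B_t) dt. Compute derivatives of f(x) = -4*cos(4*x/5)/3:
  f'(x)  = 16*sin(4*x/5)/15
  f''(x) = 64*cos(4*x/5)/75
Substitute x = B_t and multiply the f'' term by 1/2:
  drift     = (1/2) * (64*cos(4*x/5)/75) evaluated at B_t = 32*cos(4*B_t/5)/75
  diffusion = (16*sin(4*x/5)/15) evaluated at B_t = 16*sin(4*B_t/5)/15
Therefore d(-4*cos(4*B_t/5)/3) = (32*cos(4*B_t/5)/75) dt + (16*sin(4*B_t/5)/15) dB_t.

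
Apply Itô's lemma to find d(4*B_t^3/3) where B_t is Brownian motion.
d(4*B_t^3/3) = (4*B_t) dt + (4*B_t^2) dB_t

Itô's formula for f(B_t) gives d f(B_t) = f'(B_t) dB_t + (1/2) f''(B_t) dt. Compute derivatives of f(x) = 4*x^3/3:
  f'(x)  = 4*x^2
  f''(x) = 8*x
Substitute x = B_t and multiply the f'' term by 1/2:
  drift     = (1/2) * (8*x) evaluated at B_t = 4*B_t
  diffusion = (4*x^2) evaluated at B_t = 4*B_t^2
Therefore d(4*B_t^3/3) = (4*B_t) dt + (4*B_t^2) dB_t.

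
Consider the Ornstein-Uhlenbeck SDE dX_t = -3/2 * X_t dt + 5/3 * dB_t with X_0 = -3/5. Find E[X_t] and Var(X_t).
E[X_t] = -3*exp(-3*t/2)/5; Var(X_t) = 25/27 - 25*exp(-3*t)/27

The OU SDE dX = -theta X dt + sigma dB admits the integrating factor exp(theta t): d(exp(theta t) X_t) = sigma exp(theta t) dB_t. Integrating from 0 to t:
  X_t = x_0 * exp(-theta t) + sigma * int_0^t exp(-theta (t-s)) dB_s.
The Itô integral has mean 0 and (by the Itô isometry) variance sigma^2 * int_0^t exp(-2 theta (t - s)) ds = sigma^2 * (1 - exp(-2 theta t)) / (2 theta).
With theta = 3/2, sigma = 5/3, x_0 = -3/5:
  E[X_t] = -3/5 * exp(-3/2 t) = -3*exp(-3*t/2)/5
  Var(X_t) = (5/3)^2 * (1 - exp(-2*3/2 t)) / (2 * 3/2) = 25/27 - 25*exp(-3*t)/27.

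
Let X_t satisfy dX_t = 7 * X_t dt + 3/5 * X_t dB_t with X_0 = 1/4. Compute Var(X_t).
Var(X_t) = (exp(9*t/25) - 1)*exp(14*t)/16

For GBM dX = mu X dt + sigma X dB with X_0 = x_0, apply Itô to Y = log X: dY = (mu - sigma^2/2) dt + sigma dB, so Y_t = log(x_0) + (mu - sigma^2/2) t + sigma B_t and hence X_t = x_0 * exp((mu - sigma^2/2) t + sigma B_t).
With mu = 7, sigma = 3/5, x_0 = 1/4, this gives:
  X_t = 1/4 * exp((341/50) * t + (3/5) * B_t).
Since sigma*B_t ~ Normal(0, sigma^2 t), E[exp(sigma*B_t)] = exp(sigma^2 t / 2); so E[X_t] = x_0 * exp((mu - sigma^2/2) t) * exp(sigma^2 t / 2) = x_0 * exp(mu t) = exp(7*t)/4.
Var(X_t) = E[X_t^2] - (E[X_t])^2 = x_0^2 * exp(2 mu t) * (exp(sigma^2 t) - 1) = (exp(9*t/25) - 1)*exp(14*t)/16.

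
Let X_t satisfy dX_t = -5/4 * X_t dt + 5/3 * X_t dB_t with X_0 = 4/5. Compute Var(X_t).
Var(X_t) = (16*exp(25*t/9) - 16)*exp(-5*t/2)/25

For GBM dX = mu X dt + sigma X dB with X_0 = x_0, apply Itô to Y = log X: dY = (mu - sigma^2/2) dt + sigma dB, so Y_t = log(x_0) + (mu - sigma^2/2) t + sigma B_t and hence X_t = x_0 * exp((mu - sigma^2/2) t + sigma B_t).
With mu = -5/4, sigma = 5/3, x_0 = 4/5, this gives:
  X_t = 4/5 * exp((-95/36) * t + (5/3) * B_t).
Since sigma*B_t ~ Normal(0, sigma^2 t), E[exp(sigma*B_t)] = exp(sigma^2 t / 2); so E[X_t] = x_0 * exp((mu - sigma^2/2) t) * exp(sigma^2 t / 2) = x_0 * exp(mu t) = 4*exp(-5*t/4)/5.
Var(X_t) = E[X_t^2] - (E[X_t])^2 = x_0^2 * exp(2 mu t) * (exp(sigma^2 t) - 1) = (16*exp(25*t/9) - 16)*exp(-5*t/2)/25.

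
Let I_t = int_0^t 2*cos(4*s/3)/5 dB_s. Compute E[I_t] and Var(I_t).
E[I_t] = 0; Var(I_t) = 2*t/25 + 3*sin(4*t/3)*cos(4*t/3)/50

The Itô integral of a deterministic integrand f(s) has mean 0 because each increment f(s) * (B_{s+ds} - B_s) has mean 0. By the Itô isometry:
  Var( int_0^t f(s) dB_s ) = E[ (int_0^t f(s) dB_s)^2 ] = int_0^t f(s)^2 ds.
Here f(s) = 2*cos(4*s/3)/5, so f(s)^2 = 4*cos(4*s/3)^2/25. Integrate:
  int_0^t (4*cos(4*s/3)^2/25) ds = 2*t/25 + 3*sin(4*t/3)*cos(4*t/3)/50.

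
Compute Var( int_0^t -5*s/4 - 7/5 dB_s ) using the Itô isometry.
Var = t*(625*t^2 + 2100*t + 2352)/1200

The Itô integral of a deterministic integrand f(s) has mean 0 because each increment f(s) * (B_{s+ds} - B_s) has mean 0. By the Itô isometry:
  Var( int_0^t f(s) dB_s ) = E[ (int_0^t f(s) dB_s)^2 ] = int_0^t f(s)^2 ds.
Here f(s) = -5*s/4 - 7/5, so f(s)^2 = (25*s + 28)^2/400. Integrate:
  int_0^t ((25*s + 28)^2/400) ds = t*(625*t^2 + 2100*t + 2352)/1200.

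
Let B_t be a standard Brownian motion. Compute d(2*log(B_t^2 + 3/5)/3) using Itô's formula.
d(2*log(B_t^2 + 3/5)/3) = (10*(3 - 5*B_t^2)/(3*(5*B_t^2 + 3)^2)) dt + (20*B_t/(3*(5*B_t^2 + 3))) dB_t

Itô's formula for f(B_t) gives d f(B_t) = f'(B_t) dB_t + (1/2) f''(B_t) dt. Compute derivatives of f(x) = 2*log(x^2 + 3/5)/3:
  f'(x)  = 20*x/(3*(5*x^2 + 3))
  f''(x) = 20*(3 - 5*x^2)/(3*(5*x^2 + 3)^2)
Substitute x = B_t and multiply the f'' term by 1/2:
  drift     = (1/2) * (20*(3 - 5*x^2)/(3*(5*x^2 + 3)^2)) evaluated at B_t = 10*(3 - 5*B_t^2)/(3*(5*B_t^2 + 3)^2)
  diffusion = (20*x/(3*(5*x^2 + 3))) evaluated at B_t = 20*B_t/(3*(5*B_t^2 + 3))
Therefore d(2*log(B_t^2 + 3/5)/3) = (10*(3 - 5*B_t^2)/(3*(5*B_t^2 + 3)^2)) dt + (20*B_t/(3*(5*B_t^2 + 3))) dB_t.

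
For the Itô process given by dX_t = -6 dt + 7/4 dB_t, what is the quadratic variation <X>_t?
<X>_t = 49*t/16

For an Itô process dX_t = a(t) dt + b(t) dB_t, the quadratic variation is <X>_t = int_0^t b(s)^2 ds (the drift term does not contribute). Here b(s) = 7/4, so
  b(s)^2 = 49/16.
Integrating from 0 to t:
  <X>_t = int_0^t (49/16) ds = 49*t/16.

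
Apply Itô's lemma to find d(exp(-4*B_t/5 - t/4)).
d(exp(-4*B_t/5 - t/4)) = (7*exp(-4*B_t/5 - t/4)/100) dt + (-4*exp(-4*B_t/5 - t/4)/5) dB_t

Itô's formula for f(t, x): d f(t, B_t) = (f_t + (1/2) f_xx) dt + f_x dB_t. Compute partials of f(t, x) = exp(-t/4 - 4*x/5):
  f_t(t,x)  = -exp(-t/4 - 4*x/5)/4
  f_x(t,x)  = -4*exp(-t/4 - 4*x/5)/5
  f_xx(t,x) = 16*exp(-t/4 - 4*x/5)/25
Assemble drift = f_t + (1/2) f_xx = 7*exp(-t/4 - 4*x/5)/100 and diffusion = f_x = -4*exp(-t/4 - 4*x/5)/5. Substituting x = B_t:
  d(exp(-4*B_t/5 - t/4)) = (7*exp(-4*B_t/5 - t/4)/100) dt + (-4*exp(-4*B_t/5 - t/4)/5) dB_t.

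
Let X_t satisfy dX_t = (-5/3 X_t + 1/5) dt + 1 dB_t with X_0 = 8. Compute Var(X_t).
Var(X_t) = 3/10 - 3*exp(-10*t/3)/10

The variance V(t) = Var(X_t) satisfies V'(t) = 2 a V(t) + c^2 with V(0) = 0 (drift coefficient is linear in X, diffusion is constant). With a = -5/3, c = 1, the solution is
  V(t) = (c^2 / (2 a)) * (exp(2 a t) - 1)
       = (1^2 / (2*(-5/3))) * (exp((-10/3) t) - 1)
       = 3/10 - 3*exp(-10*t/3)/10.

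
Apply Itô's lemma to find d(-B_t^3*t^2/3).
d(-B_t^3*t^2/3) = (B_t*t*(-2*B_t^2 - 3*t)/3) dt + (-B_t^2*t^2) dB_t

Itô's formula for f(t, x): d f(t, B_t) = (f_t + (1/2) f_xx) dt + f_x dB_t. Compute partials of f(t, x) = -t^2*x^3/3:
  f_t(t,x)  = -2*t*x^3/3
  f_x(t,x)  = -t^2*x^2
  f_xx(t,x) = -2*t^2*x
Assemble drift = f_t + (1/2) f_xx = t*x*(-3*t - 2*x^2)/3 and diffusion = f_x = -t^2*x^2. Substituting x = B_t:
  d(-B_t^3*t^2/3) = (B_t*t*(-2*B_t^2 - 3*t)/3) dt + (-B_t^2*t^2) dB_t.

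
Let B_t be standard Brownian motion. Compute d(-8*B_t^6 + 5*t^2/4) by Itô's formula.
d(-8*B_t^6 + 5*t^2/4) = (-120*B_t^4 + 5*t/2) dt + (-48*B_t^5) dB_t

Itô's formula for f(t, x): d f(t, B_t) = (f_t + (1/2) f_xx) dt + f_x dB_t. Compute partials of f(t, x) = 5*t^2/4 - 8*x^6:
  f_t(t,x)  = 5*t/2
  f_x(t,x)  = -48*x^5
  f_xx(t,x) = -240*x^4
Assemble drift = f_t + (1/2) f_xx = 5*t/2 - 120*x^4 and diffusion = f_x = -48*x^5. Substituting x = B_t:
  d(-8*B_t^6 + 5*t^2/4) = (-120*B_t^4 + 5*t/2) dt + (-48*B_t^5) dB_t.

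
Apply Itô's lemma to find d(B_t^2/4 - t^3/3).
d(B_t^2/4 - t^3/3) = (1/4 - t^2) dt + (B_t/2) dB_t

Itô's formula for f(t, x): d f(t, B_t) = (f_t + (1/2) f_xx) dt + f_x dB_t. Compute partials of f(t, x) = -t^3/3 + x^2/4:
  f_t(t,x)  = -t^2
  f_x(t,x)  = x/2
  f_xx(t,x) = 1/2
Assemble drift = f_t + (1/2) f_xx = 1/4 - t^2 and diffusion = f_x = x/2. Substituting x = B_t:
  d(B_t^2/4 - t^3/3) = (1/4 - t^2) dt + (B_t/2) dB_t.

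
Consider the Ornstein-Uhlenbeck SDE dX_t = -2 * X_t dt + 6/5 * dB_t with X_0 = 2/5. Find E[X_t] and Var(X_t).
E[X_t] = 2*exp(-2*t)/5; Var(X_t) = 9/25 - 9*exp(-4*t)/25

The OU SDE dX = -theta X dt + sigma dB admits the integrating factor exp(theta t): d(exp(theta t) X_t) = sigma exp(theta t) dB_t. Integrating from 0 to t:
  X_t = x_0 * exp(-theta t) + sigma * int_0^t exp(-theta (t-s)) dB_s.
The Itô integral has mean 0 and (by the Itô isometry) variance sigma^2 * int_0^t exp(-2 theta (t - s)) ds = sigma^2 * (1 - exp(-2 theta t)) / (2 theta).
With theta = 2, sigma = 6/5, x_0 = 2/5:
  E[X_t] = 2/5 * exp(-2 t) = 2*exp(-2*t)/5
  Var(X_t) = (6/5)^2 * (1 - exp(-2*2 t)) / (2 * 2) = 9/25 - 9*exp(-4*t)/25.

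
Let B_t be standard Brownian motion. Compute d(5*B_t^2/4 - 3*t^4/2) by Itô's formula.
d(5*B_t^2/4 - 3*t^4/2) = (5/4 - 6*t^3) dt + (5*B_t/2) dB_t

Itô's formula for f(t, x): d f(t, B_t) = (f_t + (1/2) f_xx) dt + f_x dB_t. Compute partials of f(t, x) = -3*t^4/2 + 5*x^2/4:
  f_t(t,x)  = -6*t^3
  f_x(t,x)  = 5*x/2
  f_xx(t,x) = 5/2
Assemble drift = f_t + (1/2) f_xx = 5/4 - 6*t^3 and diffusion = f_x = 5*x/2. Substituting x = B_t:
  d(5*B_t^2/4 - 3*t^4/2) = (5/4 - 6*t^3) dt + (5*B_t/2) dB_t.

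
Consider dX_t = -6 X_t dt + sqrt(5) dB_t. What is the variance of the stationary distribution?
lim Var(X_t) = 5/12

The OU SDE dX = -theta X dt + sigma dB admits the integrating factor exp(theta t): d(exp(theta t) X_t) = sigma exp(theta t) dB_t. Integrating from 0 to t gives X_t = x_0 * exp(-theta t) + sigma * int_0^t exp(-theta (t-s)) dB_s for any initial x_0. The Itô integral has variance (by the Itô isometry) sigma^2 * int_0^t exp(-2 theta (t - s)) ds = sigma^2 * (1 - exp(-2 theta t)) / (2 theta), independent of x_0.
With theta = 6, sigma = sqrt(5):
  Var(X_t) = (sqrt(5))^2 * (1 - exp(-2*6 t)) / (2 * 6) = 5/12 - 5*exp(-12*t)/12.
As t -> infinity, exp(-2*6 t) -> 0, so the stationary variance is sigma^2 / (2 theta) = 5/12.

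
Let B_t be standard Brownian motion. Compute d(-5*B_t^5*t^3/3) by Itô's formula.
d(-5*B_t^5*t^3/3) = (B_t^3*t^2*(-5*B_t^2 - 50*t/3)) dt + (-25*B_t^4*t^3/3) dB_t

Itô's formula for f(t, x): d f(t, B_t) = (f_t + (1/2) f_xx) dt + f_x dB_t. Compute partials of f(t, x) = -5*t^3*x^5/3:
  f_t(t,x)  = -5*t^2*x^5
  f_x(t,x)  = -25*t^3*x^4/3
  f_xx(t,x) = -100*t^3*x^3/3
Assemble drift = f_t + (1/2) f_xx = t^2*x^3*(-50*t/3 - 5*x^2) and diffusion = f_x = -25*t^3*x^4/3. Substituting x = B_t:
  d(-5*B_t^5*t^3/3) = (B_t^3*t^2*(-5*B_t^2 - 50*t/3)) dt + (-25*B_t^4*t^3/3) dB_t.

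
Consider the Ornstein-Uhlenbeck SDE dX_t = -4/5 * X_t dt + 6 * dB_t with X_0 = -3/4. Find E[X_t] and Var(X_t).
E[X_t] = -3*exp(-4*t/5)/4; Var(X_t) = 45/2 - 45*exp(-8*t/5)/2

The OU SDE dX = -theta X dt + sigma dB admits the integrating factor exp(theta t): d(exp(theta t) X_t) = sigma exp(theta t) dB_t. Integrating from 0 to t:
  X_t = x_0 * exp(-theta t) + sigma * int_0^t exp(-theta (t-s)) dB_s.
The Itô integral has mean 0 and (by the Itô isometry) variance sigma^2 * int_0^t exp(-2 theta (t - s)) ds = sigma^2 * (1 - exp(-2 theta t)) / (2 theta).
With theta = 4/5, sigma = 6, x_0 = -3/4:
  E[X_t] = -3/4 * exp(-4/5 t) = -3*exp(-4*t/5)/4
  Var(X_t) = (6)^2 * (1 - exp(-2*4/5 t)) / (2 * 4/5) = 45/2 - 45*exp(-8*t/5)/2.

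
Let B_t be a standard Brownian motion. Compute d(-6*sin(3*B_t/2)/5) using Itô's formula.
d(-6*sin(3*B_t/2)/5) = (27*sin(3*B_t/2)/20) dt + (-9*cos(3*B_t/2)/5) dB_t

Itô's formula for f(B_t) gives d f(B_t) = f'(B_t) dB_t + (1/2) f''(B_t) dt. Compute derivatives of f(x) = -6*sin(3*x/2)/5:
  f'(x)  = -9*cos(3*x/2)/5
  f''(x) = 27*sin(3*x/2)/10
Substitute x = B_t and multiply the f'' term by 1/2:
  drift     = (1/2) * (27*sin(3*x/2)/10) evaluated at B_t = 27*sin(3*B_t/2)/20
  diffusion = (-9*cos(3*x/2)/5) evaluated at B_t = -9*cos(3*B_t/2)/5
Therefore d(-6*sin(3*B_t/2)/5) = (27*sin(3*B_t/2)/20) dt + (-9*cos(3*B_t/2)/5) dB_t.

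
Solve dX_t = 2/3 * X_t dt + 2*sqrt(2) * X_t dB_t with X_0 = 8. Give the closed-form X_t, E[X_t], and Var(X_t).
X_t = 8 * exp((-10/3) t + (2*sqrt(2)) B_t); E[X_t] = 8*exp(2*t/3); Var(X_t) = 64*(exp(8*t) - 1)*exp(4*t/3)

For GBM dX = mu X dt + sigma X dB with X_0 = x_0, apply Itô to Y = log X: dY = (mu - sigma^2/2) dt + sigma dB, so Y_t = log(x_0) + (mu - sigma^2/2) t + sigma B_t and hence X_t = x_0 * exp((mu - sigma^2/2) t + sigma B_t).
With mu = 2/3, sigma = 2*sqrt(2), x_0 = 8, this gives:
  X_t = 8 * exp((-10/3) * t + (2*sqrt(2)) * B_t).
Since sigma*B_t ~ Normal(0, sigma^2 t), E[exp(sigma*B_t)] = exp(sigma^2 t / 2); so E[X_t] = x_0 * exp((mu - sigma^2/2) t) * exp(sigma^2 t / 2) = x_0 * exp(mu t) = 8*exp(2*t/3).
Var(X_t) = E[X_t^2] - (E[X_t])^2 = x_0^2 * exp(2 mu t) * (exp(sigma^2 t) - 1) = 64*(exp(8*t) - 1)*exp(4*t/3).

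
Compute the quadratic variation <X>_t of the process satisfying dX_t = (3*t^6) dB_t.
<X>_t = 9*t^13/13

For an Itô process dX_t = a(t) dt + b(t) dB_t, the quadratic variation is <X>_t = int_0^t b(s)^2 ds (the drift term does not contribute). Here b(s) = 3*s^6, so
  b(s)^2 = 9*s^12.
Integrating from 0 to t:
  <X>_t = int_0^t (9*s^12) ds = 9*t^13/13.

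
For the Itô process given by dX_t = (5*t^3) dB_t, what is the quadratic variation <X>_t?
<X>_t = 25*t^7/7

For an Itô process dX_t = a(t) dt + b(t) dB_t, the quadratic variation is <X>_t = int_0^t b(s)^2 ds (the drift term does not contribute). Here b(s) = 5*s^3, so
  b(s)^2 = 25*s^6.
Integrating from 0 to t:
  <X>_t = int_0^t (25*s^6) ds = 25*t^7/7.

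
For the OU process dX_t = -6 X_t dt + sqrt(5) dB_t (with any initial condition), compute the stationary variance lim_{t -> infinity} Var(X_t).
lim Var(X_t) = 5/12

The OU SDE dX = -theta X dt + sigma dB admits the integrating factor exp(theta t): d(exp(theta t) X_t) = sigma exp(theta t) dB_t. Integrating from 0 to t gives X_t = x_0 * exp(-theta t) + sigma * int_0^t exp(-theta (t-s)) dB_s for any initial x_0. The Itô integral has variance (by the Itô isometry) sigma^2 * int_0^t exp(-2 theta (t - s)) ds = sigma^2 * (1 - exp(-2 theta t)) / (2 theta), independent of x_0.
With theta = 6, sigma = sqrt(5):
  Var(X_t) = (sqrt(5))^2 * (1 - exp(-2*6 t)) / (2 * 6) = 5/12 - 5*exp(-12*t)/12.
As t -> infinity, exp(-2*6 t) -> 0, so the stationary variance is sigma^2 / (2 theta) = 5/12.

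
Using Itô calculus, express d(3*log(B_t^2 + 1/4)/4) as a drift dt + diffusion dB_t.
d(3*log(B_t^2 + 1/4)/4) = (3*(1 - 4*B_t^2)/(4*B_t^2 + 1)^2) dt + (6*B_t/(4*B_t^2 + 1)) dB_t

Itô's formula for f(B_t) gives d f(B_t) = f'(B_t) dB_t + (1/2) f''(B_t) dt. Compute derivatives of f(x) = 3*log(x^2 + 1/4)/4:
  f'(x)  = 6*x/(4*x^2 + 1)
  f''(x) = 6*(1 - 4*x^2)/(4*x^2 + 1)^2
Substitute x = B_t and multiply the f'' term by 1/2:
  drift     = (1/2) * (6*(1 - 4*x^2)/(4*x^2 + 1)^2) evaluated at B_t = 3*(1 - 4*B_t^2)/(4*B_t^2 + 1)^2
  diffusion = (6*x/(4*x^2 + 1)) evaluated at B_t = 6*B_t/(4*B_t^2 + 1)
Therefore d(3*log(B_t^2 + 1/4)/4) = (3*(1 - 4*B_t^2)/(4*B_t^2 + 1)^2) dt + (6*B_t/(4*B_t^2 + 1)) dB_t.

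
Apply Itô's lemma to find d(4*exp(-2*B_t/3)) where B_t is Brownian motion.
d(4*exp(-2*B_t/3)) = (8*exp(-2*B_t/3)/9) dt + (-8*exp(-2*B_t/3)/3) dB_t

Itô's formula for f(B_t) gives d f(B_t) = f'(B_t) dB_t + (1/2) f''(B_t) dt. Compute derivatives of f(x) = 4*exp(-2*x/3):
  f'(x)  = -8*exp(-2*x/3)/3
  f''(x) = 16*exp(-2*x/3)/9
Substitute x = B_t and multiply the f'' term by 1/2:
  drift     = (1/2) * (16*exp(-2*x/3)/9) evaluated at B_t = 8*exp(-2*B_t/3)/9
  diffusion = (-8*exp(-2*x/3)/3) evaluated at B_t = -8*exp(-2*B_t/3)/3
Therefore d(4*exp(-2*B_t/3)) = (8*exp(-2*B_t/3)/9) dt + (-8*exp(-2*B_t/3)/3) dB_t.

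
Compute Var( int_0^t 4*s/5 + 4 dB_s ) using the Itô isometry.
Var = 16*t*(t^2 + 15*t + 75)/75

The Itô integral of a deterministic integrand f(s) has mean 0 because each increment f(s) * (B_{s+ds} - B_s) has mean 0. By the Itô isometry:
  Var( int_0^t f(s) dB_s ) = E[ (int_0^t f(s) dB_s)^2 ] = int_0^t f(s)^2 ds.
Here f(s) = 4*s/5 + 4, so f(s)^2 = 16*(s + 5)^2/25. Integrate:
  int_0^t (16*(s + 5)^2/25) ds = 16*t*(t^2 + 15*t + 75)/75.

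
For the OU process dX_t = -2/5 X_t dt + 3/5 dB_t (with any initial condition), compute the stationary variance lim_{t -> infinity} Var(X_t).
lim Var(X_t) = 9/20

The OU SDE dX = -theta X dt + sigma dB admits the integrating factor exp(theta t): d(exp(theta t) X_t) = sigma exp(theta t) dB_t. Integrating from 0 to t gives X_t = x_0 * exp(-theta t) + sigma * int_0^t exp(-theta (t-s)) dB_s for any initial x_0. The Itô integral has variance (by the Itô isometry) sigma^2 * int_0^t exp(-2 theta (t - s)) ds = sigma^2 * (1 - exp(-2 theta t)) / (2 theta), independent of x_0.
With theta = 2/5, sigma = 3/5:
  Var(X_t) = (3/5)^2 * (1 - exp(-2*2/5 t)) / (2 * 2/5) = 9/20 - 9*exp(-4*t/5)/20.
As t -> infinity, exp(-2*2/5 t) -> 0, so the stationary variance is sigma^2 / (2 theta) = 9/20.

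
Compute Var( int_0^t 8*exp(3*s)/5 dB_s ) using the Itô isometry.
Var = 32*exp(6*t)/75 - 32/75

The Itô integral of a deterministic integrand f(s) has mean 0 because each increment f(s) * (B_{s+ds} - B_s) has mean 0. By the Itô isometry:
  Var( int_0^t f(s) dB_s ) = E[ (int_0^t f(s) dB_s)^2 ] = int_0^t f(s)^2 ds.
Here f(s) = 8*exp(3*s)/5, so f(s)^2 = 64*exp(6*s)/25. Integrate:
  int_0^t (64*exp(6*s)/25) ds = 32*exp(6*t)/75 - 32/75.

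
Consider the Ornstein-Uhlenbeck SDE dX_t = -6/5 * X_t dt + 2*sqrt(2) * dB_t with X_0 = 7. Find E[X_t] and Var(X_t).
E[X_t] = 7*exp(-6*t/5); Var(X_t) = 10/3 - 10*exp(-12*t/5)/3

The OU SDE dX = -theta X dt + sigma dB admits the integrating factor exp(theta t): d(exp(theta t) X_t) = sigma exp(theta t) dB_t. Integrating from 0 to t:
  X_t = x_0 * exp(-theta t) + sigma * int_0^t exp(-theta (t-s)) dB_s.
The Itô integral has mean 0 and (by the Itô isometry) variance sigma^2 * int_0^t exp(-2 theta (t - s)) ds = sigma^2 * (1 - exp(-2 theta t)) / (2 theta).
With theta = 6/5, sigma = 2*sqrt(2), x_0 = 7:
  E[X_t] = 7 * exp(-6/5 t) = 7*exp(-6*t/5)
  Var(X_t) = (2*sqrt(2))^2 * (1 - exp(-2*6/5 t)) / (2 * 6/5) = 10/3 - 10*exp(-12*t/5)/3.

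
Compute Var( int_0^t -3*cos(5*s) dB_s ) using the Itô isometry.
Var = 9*t/2 + 9*sin(10*t)/20

The Itô integral of a deterministic integrand f(s) has mean 0 because each increment f(s) * (B_{s+ds} - B_s) has mean 0. By the Itô isometry:
  Var( int_0^t f(s) dB_s ) = E[ (int_0^t f(s) dB_s)^2 ] = int_0^t f(s)^2 ds.
Here f(s) = -3*cos(5*s), so f(s)^2 = 9*cos(5*s)^2. Integrate:
  int_0^t (9*cos(5*s)^2) ds = 9*t/2 + 9*sin(10*t)/20.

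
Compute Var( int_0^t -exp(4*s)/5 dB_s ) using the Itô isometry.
Var = exp(8*t)/200 - 1/200

The Itô integral of a deterministic integrand f(s) has mean 0 because each increment f(s) * (B_{s+ds} - B_s) has mean 0. By the Itô isometry:
  Var( int_0^t f(s) dB_s ) = E[ (int_0^t f(s) dB_s)^2 ] = int_0^t f(s)^2 ds.
Here f(s) = -exp(4*s)/5, so f(s)^2 = exp(8*s)/25. Integrate:
  int_0^t (exp(8*s)/25) ds = exp(8*t)/200 - 1/200.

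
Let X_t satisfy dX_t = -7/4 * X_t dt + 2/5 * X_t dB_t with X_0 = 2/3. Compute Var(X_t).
Var(X_t) = (4*exp(4*t/25) - 4)*exp(-7*t/2)/9

For GBM dX = mu X dt + sigma X dB with X_0 = x_0, apply Itô to Y = log X: dY = (mu - sigma^2/2) dt + sigma dB, so Y_t = log(x_0) + (mu - sigma^2/2) t + sigma B_t and hence X_t = x_0 * exp((mu - sigma^2/2) t + sigma B_t).
With mu = -7/4, sigma = 2/5, x_0 = 2/3, this gives:
  X_t = 2/3 * exp((-183/100) * t + (2/5) * B_t).
Since sigma*B_t ~ Normal(0, sigma^2 t), E[exp(sigma*B_t)] = exp(sigma^2 t / 2); so E[X_t] = x_0 * exp((mu - sigma^2/2) t) * exp(sigma^2 t / 2) = x_0 * exp(mu t) = 2*exp(-7*t/4)/3.
Var(X_t) = E[X_t^2] - (E[X_t])^2 = x_0^2 * exp(2 mu t) * (exp(sigma^2 t) - 1) = (4*exp(4*t/25) - 4)*exp(-7*t/2)/9.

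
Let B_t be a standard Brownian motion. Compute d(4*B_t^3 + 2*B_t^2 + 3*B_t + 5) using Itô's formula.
d(4*B_t^3 + 2*B_t^2 + 3*B_t + 5) = (12*B_t + 2) dt + (12*B_t^2 + 4*B_t + 3) dB_t

Itô's formula for f(B_t) gives d f(B_t) = f'(B_t) dB_t + (1/2) f''(B_t) dt. Compute derivatives of f(x) = 4*x^3 + 2*x^2 + 3*x + 5:
  f'(x)  = 12*x^2 + 4*x + 3
  f''(x) = 24*x + 4
Substitute x = B_t and multiply the f'' term by 1/2:
  drift     = (1/2) * (24*x + 4) evaluated at B_t = 12*B_t + 2
  diffusion = (12*x^2 + 4*x + 3) evaluated at B_t = 12*B_t^2 + 4*B_t + 3
Therefore d(4*B_t^3 + 2*B_t^2 + 3*B_t + 5) = (12*B_t + 2) dt + (12*B_t^2 + 4*B_t + 3) dB_t.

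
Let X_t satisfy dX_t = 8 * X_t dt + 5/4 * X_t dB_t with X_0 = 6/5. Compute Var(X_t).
Var(X_t) = 36*(exp(25*t/16) - 1)*exp(16*t)/25

For GBM dX = mu X dt + sigma X dB with X_0 = x_0, apply Itô to Y = log X: dY = (mu - sigma^2/2) dt + sigma dB, so Y_t = log(x_0) + (mu - sigma^2/2) t + sigma B_t and hence X_t = x_0 * exp((mu - sigma^2/2) t + sigma B_t).
With mu = 8, sigma = 5/4, x_0 = 6/5, this gives:
  X_t = 6/5 * exp((231/32) * t + (5/4) * B_t).
Since sigma*B_t ~ Normal(0, sigma^2 t), E[exp(sigma*B_t)] = exp(sigma^2 t / 2); so E[X_t] = x_0 * exp((mu - sigma^2/2) t) * exp(sigma^2 t / 2) = x_0 * exp(mu t) = 6*exp(8*t)/5.
Var(X_t) = E[X_t^2] - (E[X_t])^2 = x_0^2 * exp(2 mu t) * (exp(sigma^2 t) - 1) = 36*(exp(25*t/16) - 1)*exp(16*t)/25.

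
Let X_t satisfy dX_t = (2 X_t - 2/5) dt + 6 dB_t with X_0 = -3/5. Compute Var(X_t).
Var(X_t) = 9*exp(4*t) - 9

The variance V(t) = Var(X_t) satisfies V'(t) = 2 a V(t) + c^2 with V(0) = 0 (drift coefficient is linear in X, diffusion is constant). With a = 2, c = 6, the solution is
  V(t) = (c^2 / (2 a)) * (exp(2 a t) - 1)
       = (6^2 / (2*2)) * (exp(4 t) - 1)
       = 9*exp(4*t) - 9.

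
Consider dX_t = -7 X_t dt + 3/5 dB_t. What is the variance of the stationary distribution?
lim Var(X_t) = 9/350

The OU SDE dX = -theta X dt + sigma dB admits the integrating factor exp(theta t): d(exp(theta t) X_t) = sigma exp(theta t) dB_t. Integrating from 0 to t gives X_t = x_0 * exp(-theta t) + sigma * int_0^t exp(-theta (t-s)) dB_s for any initial x_0. The Itô integral has variance (by the Itô isometry) sigma^2 * int_0^t exp(-2 theta (t - s)) ds = sigma^2 * (1 - exp(-2 theta t)) / (2 theta), independent of x_0.
With theta = 7, sigma = 3/5:
  Var(X_t) = (3/5)^2 * (1 - exp(-2*7 t)) / (2 * 7) = 9/350 - 9*exp(-14*t)/350.
As t -> infinity, exp(-2*7 t) -> 0, so the stationary variance is sigma^2 / (2 theta) = 9/350.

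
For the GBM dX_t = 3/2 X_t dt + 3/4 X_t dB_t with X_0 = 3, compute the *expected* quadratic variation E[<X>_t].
E[<X>_t] = 27*exp(57*t/16)/19 - 27/19

<X>_t = int_0^t ((3/4) * X_s)^2 ds. Taking expectation inside the integral: E[<X>_t] = (3/4)^2 * int_0^t E[X_s^2] ds. For GBM, E[X_s^2] = x_0^2 * exp((2 mu + sigma^2) s). Integrating:
  E[<X>_t] = (3/4)^2 * 3^2 * (exp((2*(3/2) + (3/4)^2) t) - 1) / (2*(3/2) + (3/4)^2)
           = (3/4)^2 * 3^2 * (exp((57/16) t) - 1) / (57/16) = 27*exp(57*t/16)/19 - 27/19.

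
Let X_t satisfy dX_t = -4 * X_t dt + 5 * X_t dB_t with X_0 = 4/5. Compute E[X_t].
E[X_t] = 4*exp(-4*t)/5

For GBM dX = mu X dt + sigma X dB with X_0 = x_0, apply Itô to Y = log X: dY = (mu - sigma^2/2) dt + sigma dB, so Y_t = log(x_0) + (mu - sigma^2/2) t + sigma B_t and hence X_t = x_0 * exp((mu - sigma^2/2) t + sigma B_t).
With mu = -4, sigma = 5, x_0 = 4/5, this gives:
  X_t = 4/5 * exp((-33/2) * t + (5) * B_t).
Since sigma*B_t ~ Normal(0, sigma^2 t), E[exp(sigma*B_t)] = exp(sigma^2 t / 2); so E[X_t] = x_0 * exp((mu - sigma^2/2) t) * exp(sigma^2 t / 2) = x_0 * exp(mu t) = 4*exp(-4*t)/5.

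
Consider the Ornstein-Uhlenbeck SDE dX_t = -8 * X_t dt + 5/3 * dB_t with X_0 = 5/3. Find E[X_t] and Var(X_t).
E[X_t] = 5*exp(-8*t)/3; Var(X_t) = 25/144 - 25*exp(-16*t)/144

The OU SDE dX = -theta X dt + sigma dB admits the integrating factor exp(theta t): d(exp(theta t) X_t) = sigma exp(theta t) dB_t. Integrating from 0 to t:
  X_t = x_0 * exp(-theta t) + sigma * int_0^t exp(-theta (t-s)) dB_s.
The Itô integral has mean 0 and (by the Itô isometry) variance sigma^2 * int_0^t exp(-2 theta (t - s)) ds = sigma^2 * (1 - exp(-2 theta t)) / (2 theta).
With theta = 8, sigma = 5/3, x_0 = 5/3:
  E[X_t] = 5/3 * exp(-8 t) = 5*exp(-8*t)/3
  Var(X_t) = (5/3)^2 * (1 - exp(-2*8 t)) / (2 * 8) = 25/144 - 25*exp(-16*t)/144.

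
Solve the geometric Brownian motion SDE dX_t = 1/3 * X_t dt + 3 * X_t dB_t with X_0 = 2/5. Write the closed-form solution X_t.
X_t = 2/5 * exp((-25/6) * t + (3) * B_t)

For GBM dX = mu X dt + sigma X dB with X_0 = x_0, apply Itô to Y = log X: dY = (mu - sigma^2/2) dt + sigma dB, so Y_t = log(x_0) + (mu - sigma^2/2) t + sigma B_t and hence X_t = x_0 * exp((mu - sigma^2/2) t + sigma B_t).
With mu = 1/3, sigma = 3, x_0 = 2/5, this gives:
  X_t = 2/5 * exp((-25/6) * t + (3) * B_t).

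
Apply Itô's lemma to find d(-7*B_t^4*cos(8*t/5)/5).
d(-7*B_t^4*cos(8*t/5)/5) = (14*B_t^2*(4*B_t^2*sin(8*t/5) - 15*cos(8*t/5))/25) dt + (-28*B_t^3*cos(8*t/5)/5) dB_t

Itô's formula for f(t, x): d f(t, B_t) = (f_t + (1/2) f_xx) dt + f_x dB_t. Compute partials of f(t, x) = -7*x^4*cos(8*t/5)/5:
  f_t(t,x)  = 56*x^4*sin(8*t/5)/25
  f_x(t,x)  = -28*x^3*cos(8*t/5)/5
  f_xx(t,x) = -84*x^2*cos(8*t/5)/5
Assemble drift = f_t + (1/2) f_xx = 14*x^2*(4*x^2*sin(8*t/5) - 15*cos(8*t/5))/25 and diffusion = f_x = -28*x^3*cos(8*t/5)/5. Substituting x = B_t:
  d(-7*B_t^4*cos(8*t/5)/5) = (14*B_t^2*(4*B_t^2*sin(8*t/5) - 15*cos(8*t/5))/25) dt + (-28*B_t^3*cos(8*t/5)/5) dB_t.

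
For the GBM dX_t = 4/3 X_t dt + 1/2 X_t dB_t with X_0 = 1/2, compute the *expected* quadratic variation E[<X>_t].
E[<X>_t] = 3*exp(35*t/12)/140 - 3/140

<X>_t = int_0^t ((1/2) * X_s)^2 ds. Taking expectation inside the integral: E[<X>_t] = (1/2)^2 * int_0^t E[X_s^2] ds. For GBM, E[X_s^2] = x_0^2 * exp((2 mu + sigma^2) s). Integrating:
  E[<X>_t] = (1/2)^2 * (1/2)^2 * (exp((2*(4/3) + (1/2)^2) t) - 1) / (2*(4/3) + (1/2)^2)
           = (1/2)^2 * (1/2)^2 * (exp((35/12) t) - 1) / (35/12) = 3*exp(35*t/12)/140 - 3/140.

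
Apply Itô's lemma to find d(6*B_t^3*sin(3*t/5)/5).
d(6*B_t^3*sin(3*t/5)/5) = (18*B_t*(B_t^2*cos(3*t/5) + 5*sin(3*t/5))/25) dt + (18*B_t^2*sin(3*t/5)/5) dB_t

Itô's formula for f(t, x): d f(t, B_t) = (f_t + (1/2) f_xx) dt + f_x dB_t. Compute partials of f(t, x) = 6*x^3*sin(3*t/5)/5:
  f_t(t,x)  = 18*x^3*cos(3*t/5)/25
  f_x(t,x)  = 18*x^2*sin(3*t/5)/5
  f_xx(t,x) = 36*x*sin(3*t/5)/5
Assemble drift = f_t + (1/2) f_xx = 18*x*(x^2*cos(3*t/5) + 5*sin(3*t/5))/25 and diffusion = f_x = 18*x^2*sin(3*t/5)/5. Substituting x = B_t:
  d(6*B_t^3*sin(3*t/5)/5) = (18*B_t*(B_t^2*cos(3*t/5) + 5*sin(3*t/5))/25) dt + (18*B_t^2*sin(3*t/5)/5) dB_t.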